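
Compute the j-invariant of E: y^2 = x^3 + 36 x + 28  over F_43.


Delta = -16(4 a^3 + 27 b^2) mod 43 = 2
-1728 * (4 a)^3 = -1728 * (4*36)^3 mod 43 = 4
j = 4 * 2^(-1) mod 43 = 2

j = 2 (mod 43)


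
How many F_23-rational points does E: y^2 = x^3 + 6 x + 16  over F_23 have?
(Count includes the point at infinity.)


For each x in F_23, count y with y^2 = x^3 + 6 x + 16 mod 23:
  x = 0: RHS = 16, y in [4, 19]  -> 2 point(s)
  x = 1: RHS = 0, y in [0]  -> 1 point(s)
  x = 2: RHS = 13, y in [6, 17]  -> 2 point(s)
  x = 4: RHS = 12, y in [9, 14]  -> 2 point(s)
  x = 8: RHS = 1, y in [1, 22]  -> 2 point(s)
  x = 10: RHS = 18, y in [8, 15]  -> 2 point(s)
  x = 15: RHS = 8, y in [10, 13]  -> 2 point(s)
  x = 22: RHS = 9, y in [3, 20]  -> 2 point(s)
Affine points: 15. Add the point at infinity: total = 16.

#E(F_23) = 16


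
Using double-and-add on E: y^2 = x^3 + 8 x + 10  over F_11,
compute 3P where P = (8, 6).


k = 3 = 11_2 (binary, LSB first: 11)
Double-and-add from P = (8, 6):
  bit 0 = 1: acc = O + (8, 6) = (8, 6)
  bit 1 = 1: acc = (8, 6) + (10, 1) = (2, 1)

3P = (2, 1)


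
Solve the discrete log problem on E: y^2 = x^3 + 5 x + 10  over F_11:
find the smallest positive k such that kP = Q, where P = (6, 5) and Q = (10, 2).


Enumerate multiples of P until we hit Q = (10, 2):
  1P = (6, 5)
  2P = (8, 1)
  3P = (1, 7)
  4P = (9, 5)
  5P = (7, 6)
  6P = (10, 2)
Match found at i = 6.

k = 6


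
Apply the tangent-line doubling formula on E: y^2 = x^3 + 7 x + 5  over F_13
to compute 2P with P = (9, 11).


Doubling: s = (3 x1^2 + a) / (2 y1)
s = (3*9^2 + 7) / (2*11) mod 13 = 9
x3 = s^2 - 2 x1 mod 13 = 9^2 - 2*9 = 11
y3 = s (x1 - x3) - y1 mod 13 = 9 * (9 - 11) - 11 = 10

2P = (11, 10)


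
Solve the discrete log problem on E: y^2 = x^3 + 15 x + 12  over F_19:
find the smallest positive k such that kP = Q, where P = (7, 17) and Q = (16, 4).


Enumerate multiples of P until we hit Q = (16, 4):
  1P = (7, 17)
  2P = (16, 15)
  3P = (12, 1)
  4P = (11, 11)
  5P = (8, 13)
  6P = (1, 16)
  7P = (1, 3)
  8P = (8, 6)
  9P = (11, 8)
  10P = (12, 18)
  11P = (16, 4)
Match found at i = 11.

k = 11


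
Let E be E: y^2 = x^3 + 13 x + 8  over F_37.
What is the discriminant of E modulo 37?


4 a^3 + 27 b^2 = 4*13^3 + 27*8^2 = 8788 + 1728 = 10516
Delta = -16 * (10516) = -168256
Delta mod 37 = 20

Delta = 20 (mod 37)


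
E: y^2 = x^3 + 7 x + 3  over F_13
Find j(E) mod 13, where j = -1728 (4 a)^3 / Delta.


Delta = -16(4 a^3 + 27 b^2) mod 13 = 4
-1728 * (4 a)^3 = -1728 * (4*7)^3 mod 13 = 8
j = 8 * 4^(-1) mod 13 = 2

j = 2 (mod 13)


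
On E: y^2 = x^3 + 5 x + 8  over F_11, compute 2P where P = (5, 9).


Doubling: s = (3 x1^2 + a) / (2 y1)
s = (3*5^2 + 5) / (2*9) mod 11 = 2
x3 = s^2 - 2 x1 mod 11 = 2^2 - 2*5 = 5
y3 = s (x1 - x3) - y1 mod 11 = 2 * (5 - 5) - 9 = 2

2P = (5, 2)


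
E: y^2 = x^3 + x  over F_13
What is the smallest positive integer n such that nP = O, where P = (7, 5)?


Compute successive multiples of P until we hit O:
  1P = (7, 5)
  2P = (9, 7)
  3P = (11, 4)
  4P = (4, 4)
  5P = (5, 0)
  6P = (4, 9)
  7P = (11, 9)
  8P = (9, 6)
  ... (continuing to 10P)
  10P = O

ord(P) = 10


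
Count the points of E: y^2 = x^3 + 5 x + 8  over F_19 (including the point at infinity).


For each x in F_19, count y with y^2 = x^3 + 5 x + 8 mod 19:
  x = 2: RHS = 7, y in [8, 11]  -> 2 point(s)
  x = 4: RHS = 16, y in [4, 15]  -> 2 point(s)
  x = 5: RHS = 6, y in [5, 14]  -> 2 point(s)
  x = 6: RHS = 7, y in [8, 11]  -> 2 point(s)
  x = 7: RHS = 6, y in [5, 14]  -> 2 point(s)
  x = 8: RHS = 9, y in [3, 16]  -> 2 point(s)
  x = 11: RHS = 7, y in [8, 11]  -> 2 point(s)
  x = 13: RHS = 9, y in [3, 16]  -> 2 point(s)
  x = 15: RHS = 0, y in [0]  -> 1 point(s)
  x = 16: RHS = 4, y in [2, 17]  -> 2 point(s)
  x = 17: RHS = 9, y in [3, 16]  -> 2 point(s)
Affine points: 21. Add the point at infinity: total = 22.

#E(F_19) = 22


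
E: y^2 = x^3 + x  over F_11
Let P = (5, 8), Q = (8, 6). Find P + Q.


P != Q, so use the chord formula.
s = (y2 - y1) / (x2 - x1) = (9) / (3) mod 11 = 3
x3 = s^2 - x1 - x2 mod 11 = 3^2 - 5 - 8 = 7
y3 = s (x1 - x3) - y1 mod 11 = 3 * (5 - 7) - 8 = 8

P + Q = (7, 8)


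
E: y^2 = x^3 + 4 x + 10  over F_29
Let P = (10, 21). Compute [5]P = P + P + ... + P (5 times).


k = 5 = 101_2 (binary, LSB first: 101)
Double-and-add from P = (10, 21):
  bit 0 = 1: acc = O + (10, 21) = (10, 21)
  bit 1 = 0: acc unchanged = (10, 21)
  bit 2 = 1: acc = (10, 21) + (20, 12) = (3, 22)

5P = (3, 22)


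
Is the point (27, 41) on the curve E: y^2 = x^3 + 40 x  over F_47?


Check whether y^2 = x^3 + 40 x + 0 (mod 47) for (x, y) = (27, 41).
LHS: y^2 = 41^2 mod 47 = 36
RHS: x^3 + 40 x + 0 = 27^3 + 40*27 + 0 mod 47 = 36
LHS = RHS

Yes, on the curve


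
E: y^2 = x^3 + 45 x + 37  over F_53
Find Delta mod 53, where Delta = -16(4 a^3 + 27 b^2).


4 a^3 + 27 b^2 = 4*45^3 + 27*37^2 = 364500 + 36963 = 401463
Delta = -16 * (401463) = -6423408
Delta mod 53 = 33

Delta = 33 (mod 53)


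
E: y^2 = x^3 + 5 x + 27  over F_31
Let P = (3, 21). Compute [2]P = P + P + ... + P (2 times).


k = 2 = 10_2 (binary, LSB first: 01)
Double-and-add from P = (3, 21):
  bit 0 = 0: acc unchanged = O
  bit 1 = 1: acc = O + (4, 24) = (4, 24)

2P = (4, 24)


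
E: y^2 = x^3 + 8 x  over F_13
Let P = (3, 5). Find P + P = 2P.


Doubling: s = (3 x1^2 + a) / (2 y1)
s = (3*3^2 + 8) / (2*5) mod 13 = 10
x3 = s^2 - 2 x1 mod 13 = 10^2 - 2*3 = 3
y3 = s (x1 - x3) - y1 mod 13 = 10 * (3 - 3) - 5 = 8

2P = (3, 8)


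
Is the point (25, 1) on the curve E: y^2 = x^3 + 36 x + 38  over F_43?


Check whether y^2 = x^3 + 36 x + 38 (mod 43) for (x, y) = (25, 1).
LHS: y^2 = 1^2 mod 43 = 1
RHS: x^3 + 36 x + 38 = 25^3 + 36*25 + 38 mod 43 = 8
LHS != RHS

No, not on the curve


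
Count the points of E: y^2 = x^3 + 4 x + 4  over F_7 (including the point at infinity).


For each x in F_7, count y with y^2 = x^3 + 4 x + 4 mod 7:
  x = 0: RHS = 4, y in [2, 5]  -> 2 point(s)
  x = 1: RHS = 2, y in [3, 4]  -> 2 point(s)
  x = 3: RHS = 1, y in [1, 6]  -> 2 point(s)
  x = 4: RHS = 0, y in [0]  -> 1 point(s)
  x = 5: RHS = 2, y in [3, 4]  -> 2 point(s)
Affine points: 9. Add the point at infinity: total = 10.

#E(F_7) = 10


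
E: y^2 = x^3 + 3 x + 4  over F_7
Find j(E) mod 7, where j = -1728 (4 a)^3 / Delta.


Delta = -16(4 a^3 + 27 b^2) mod 7 = 5
-1728 * (4 a)^3 = -1728 * (4*3)^3 mod 7 = 6
j = 6 * 5^(-1) mod 7 = 4

j = 4 (mod 7)


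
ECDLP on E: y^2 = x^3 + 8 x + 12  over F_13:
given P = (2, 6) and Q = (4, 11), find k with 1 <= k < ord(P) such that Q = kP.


Enumerate multiples of P until we hit Q = (4, 11):
  1P = (2, 6)
  2P = (6, 9)
  3P = (8, 9)
  4P = (0, 8)
  5P = (12, 4)
  6P = (11, 1)
  7P = (4, 11)
Match found at i = 7.

k = 7


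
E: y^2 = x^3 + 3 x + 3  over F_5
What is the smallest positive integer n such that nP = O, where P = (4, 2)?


Compute successive multiples of P until we hit O:
  1P = (4, 2)
  2P = (3, 2)
  3P = (3, 3)
  4P = (4, 3)
  5P = O

ord(P) = 5


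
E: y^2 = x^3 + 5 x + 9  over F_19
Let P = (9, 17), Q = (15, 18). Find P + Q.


P != Q, so use the chord formula.
s = (y2 - y1) / (x2 - x1) = (1) / (6) mod 19 = 16
x3 = s^2 - x1 - x2 mod 19 = 16^2 - 9 - 15 = 4
y3 = s (x1 - x3) - y1 mod 19 = 16 * (9 - 4) - 17 = 6

P + Q = (4, 6)


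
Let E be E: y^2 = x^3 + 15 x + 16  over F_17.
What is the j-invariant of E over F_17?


Delta = -16(4 a^3 + 27 b^2) mod 17 = 12
-1728 * (4 a)^3 = -1728 * (4*15)^3 mod 17 = 5
j = 5 * 12^(-1) mod 17 = 16

j = 16 (mod 17)


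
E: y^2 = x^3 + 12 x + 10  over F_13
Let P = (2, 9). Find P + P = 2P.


Doubling: s = (3 x1^2 + a) / (2 y1)
s = (3*2^2 + 12) / (2*9) mod 13 = 10
x3 = s^2 - 2 x1 mod 13 = 10^2 - 2*2 = 5
y3 = s (x1 - x3) - y1 mod 13 = 10 * (2 - 5) - 9 = 0

2P = (5, 0)


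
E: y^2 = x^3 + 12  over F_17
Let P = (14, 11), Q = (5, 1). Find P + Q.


P != Q, so use the chord formula.
s = (y2 - y1) / (x2 - x1) = (7) / (8) mod 17 = 3
x3 = s^2 - x1 - x2 mod 17 = 3^2 - 14 - 5 = 7
y3 = s (x1 - x3) - y1 mod 17 = 3 * (14 - 7) - 11 = 10

P + Q = (7, 10)


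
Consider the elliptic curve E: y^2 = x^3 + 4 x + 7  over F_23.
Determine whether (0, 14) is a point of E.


Check whether y^2 = x^3 + 4 x + 7 (mod 23) for (x, y) = (0, 14).
LHS: y^2 = 14^2 mod 23 = 12
RHS: x^3 + 4 x + 7 = 0^3 + 4*0 + 7 mod 23 = 7
LHS != RHS

No, not on the curve


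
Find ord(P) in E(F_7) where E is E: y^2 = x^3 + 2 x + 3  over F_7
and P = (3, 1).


Compute successive multiples of P until we hit O:
  1P = (3, 1)
  2P = (3, 6)
  3P = O

ord(P) = 3


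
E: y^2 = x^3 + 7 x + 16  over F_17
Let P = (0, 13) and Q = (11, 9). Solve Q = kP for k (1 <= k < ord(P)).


Enumerate multiples of P until we hit Q = (11, 9):
  1P = (0, 13)
  2P = (9, 14)
  3P = (12, 14)
  4P = (3, 8)
  5P = (13, 3)
  6P = (6, 6)
  7P = (10, 10)
  8P = (11, 9)
Match found at i = 8.

k = 8


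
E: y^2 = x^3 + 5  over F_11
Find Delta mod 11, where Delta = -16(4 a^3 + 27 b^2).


4 a^3 + 27 b^2 = 4*0^3 + 27*5^2 = 0 + 675 = 675
Delta = -16 * (675) = -10800
Delta mod 11 = 2

Delta = 2 (mod 11)


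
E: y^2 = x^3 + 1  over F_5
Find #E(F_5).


For each x in F_5, count y with y^2 = x^3 + 0 x + 1 mod 5:
  x = 0: RHS = 1, y in [1, 4]  -> 2 point(s)
  x = 2: RHS = 4, y in [2, 3]  -> 2 point(s)
  x = 4: RHS = 0, y in [0]  -> 1 point(s)
Affine points: 5. Add the point at infinity: total = 6.

#E(F_5) = 6


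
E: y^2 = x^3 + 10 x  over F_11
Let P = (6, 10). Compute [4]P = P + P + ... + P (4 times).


k = 4 = 100_2 (binary, LSB first: 001)
Double-and-add from P = (6, 10):
  bit 0 = 0: acc unchanged = O
  bit 1 = 0: acc unchanged = O
  bit 2 = 1: acc = O + (4, 7) = (4, 7)

4P = (4, 7)


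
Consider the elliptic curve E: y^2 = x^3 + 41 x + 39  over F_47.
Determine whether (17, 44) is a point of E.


Check whether y^2 = x^3 + 41 x + 39 (mod 47) for (x, y) = (17, 44).
LHS: y^2 = 44^2 mod 47 = 9
RHS: x^3 + 41 x + 39 = 17^3 + 41*17 + 39 mod 47 = 9
LHS = RHS

Yes, on the curve


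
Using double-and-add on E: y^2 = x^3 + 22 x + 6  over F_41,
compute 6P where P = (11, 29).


k = 6 = 110_2 (binary, LSB first: 011)
Double-and-add from P = (11, 29):
  bit 0 = 0: acc unchanged = O
  bit 1 = 1: acc = O + (24, 7) = (24, 7)
  bit 2 = 1: acc = (24, 7) + (38, 6) = (29, 8)

6P = (29, 8)


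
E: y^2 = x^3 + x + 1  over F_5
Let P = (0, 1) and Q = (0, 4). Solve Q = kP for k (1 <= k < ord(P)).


Enumerate multiples of P until we hit Q = (0, 4):
  1P = (0, 1)
  2P = (4, 2)
  3P = (2, 1)
  4P = (3, 4)
  5P = (3, 1)
  6P = (2, 4)
  7P = (4, 3)
  8P = (0, 4)
Match found at i = 8.

k = 8


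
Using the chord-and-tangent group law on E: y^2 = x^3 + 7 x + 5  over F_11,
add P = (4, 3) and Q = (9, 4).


P != Q, so use the chord formula.
s = (y2 - y1) / (x2 - x1) = (1) / (5) mod 11 = 9
x3 = s^2 - x1 - x2 mod 11 = 9^2 - 4 - 9 = 2
y3 = s (x1 - x3) - y1 mod 11 = 9 * (4 - 2) - 3 = 4

P + Q = (2, 4)


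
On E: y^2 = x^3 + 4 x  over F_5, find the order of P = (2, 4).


Compute successive multiples of P until we hit O:
  1P = (2, 4)
  2P = (0, 0)
  3P = (2, 1)
  4P = O

ord(P) = 4


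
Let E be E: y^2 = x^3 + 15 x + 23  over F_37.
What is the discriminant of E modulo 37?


4 a^3 + 27 b^2 = 4*15^3 + 27*23^2 = 13500 + 14283 = 27783
Delta = -16 * (27783) = -444528
Delta mod 37 = 27

Delta = 27 (mod 37)


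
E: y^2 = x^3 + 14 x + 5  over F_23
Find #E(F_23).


For each x in F_23, count y with y^2 = x^3 + 14 x + 5 mod 23:
  x = 2: RHS = 18, y in [8, 15]  -> 2 point(s)
  x = 5: RHS = 16, y in [4, 19]  -> 2 point(s)
  x = 6: RHS = 6, y in [11, 12]  -> 2 point(s)
  x = 7: RHS = 9, y in [3, 20]  -> 2 point(s)
  x = 8: RHS = 8, y in [10, 13]  -> 2 point(s)
  x = 9: RHS = 9, y in [3, 20]  -> 2 point(s)
  x = 10: RHS = 18, y in [8, 15]  -> 2 point(s)
  x = 11: RHS = 18, y in [8, 15]  -> 2 point(s)
  x = 14: RHS = 1, y in [1, 22]  -> 2 point(s)
  x = 15: RHS = 2, y in [5, 18]  -> 2 point(s)
  x = 16: RHS = 1, y in [1, 22]  -> 2 point(s)
  x = 17: RHS = 4, y in [2, 21]  -> 2 point(s)
  x = 19: RHS = 0, y in [0]  -> 1 point(s)
  x = 22: RHS = 13, y in [6, 17]  -> 2 point(s)
Affine points: 27. Add the point at infinity: total = 28.

#E(F_23) = 28


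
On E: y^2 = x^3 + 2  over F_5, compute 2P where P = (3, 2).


Doubling: s = (3 x1^2 + a) / (2 y1)
s = (3*3^2 + 0) / (2*2) mod 5 = 3
x3 = s^2 - 2 x1 mod 5 = 3^2 - 2*3 = 3
y3 = s (x1 - x3) - y1 mod 5 = 3 * (3 - 3) - 2 = 3

2P = (3, 3)


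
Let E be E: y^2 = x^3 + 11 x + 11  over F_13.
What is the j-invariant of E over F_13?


Delta = -16(4 a^3 + 27 b^2) mod 13 = 6
-1728 * (4 a)^3 = -1728 * (4*11)^3 mod 13 = 8
j = 8 * 6^(-1) mod 13 = 10

j = 10 (mod 13)


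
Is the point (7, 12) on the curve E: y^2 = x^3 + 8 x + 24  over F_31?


Check whether y^2 = x^3 + 8 x + 24 (mod 31) for (x, y) = (7, 12).
LHS: y^2 = 12^2 mod 31 = 20
RHS: x^3 + 8 x + 24 = 7^3 + 8*7 + 24 mod 31 = 20
LHS = RHS

Yes, on the curve


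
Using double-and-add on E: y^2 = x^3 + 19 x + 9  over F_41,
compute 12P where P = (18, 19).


k = 12 = 1100_2 (binary, LSB first: 0011)
Double-and-add from P = (18, 19):
  bit 0 = 0: acc unchanged = O
  bit 1 = 0: acc unchanged = O
  bit 2 = 1: acc = O + (27, 19) = (27, 19)
  bit 3 = 1: acc = (27, 19) + (26, 11) = (11, 27)

12P = (11, 27)


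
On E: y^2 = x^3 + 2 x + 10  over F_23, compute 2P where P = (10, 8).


Doubling: s = (3 x1^2 + a) / (2 y1)
s = (3*10^2 + 2) / (2*8) mod 23 = 16
x3 = s^2 - 2 x1 mod 23 = 16^2 - 2*10 = 6
y3 = s (x1 - x3) - y1 mod 23 = 16 * (10 - 6) - 8 = 10

2P = (6, 10)


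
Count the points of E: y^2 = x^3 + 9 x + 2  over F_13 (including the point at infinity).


For each x in F_13, count y with y^2 = x^3 + 9 x + 2 mod 13:
  x = 1: RHS = 12, y in [5, 8]  -> 2 point(s)
  x = 3: RHS = 4, y in [2, 11]  -> 2 point(s)
  x = 5: RHS = 3, y in [4, 9]  -> 2 point(s)
  x = 6: RHS = 12, y in [5, 8]  -> 2 point(s)
  x = 8: RHS = 1, y in [1, 12]  -> 2 point(s)
  x = 10: RHS = 0, y in [0]  -> 1 point(s)
Affine points: 11. Add the point at infinity: total = 12.

#E(F_13) = 12


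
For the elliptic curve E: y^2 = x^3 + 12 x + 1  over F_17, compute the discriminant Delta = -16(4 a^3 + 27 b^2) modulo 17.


4 a^3 + 27 b^2 = 4*12^3 + 27*1^2 = 6912 + 27 = 6939
Delta = -16 * (6939) = -111024
Delta mod 17 = 3

Delta = 3 (mod 17)


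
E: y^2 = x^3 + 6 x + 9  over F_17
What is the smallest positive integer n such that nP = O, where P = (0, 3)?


Compute successive multiples of P until we hit O:
  1P = (0, 3)
  2P = (1, 13)
  3P = (14, 10)
  4P = (16, 6)
  5P = (10, 10)
  6P = (8, 5)
  7P = (8, 12)
  8P = (10, 7)
  ... (continuing to 13P)
  13P = O

ord(P) = 13


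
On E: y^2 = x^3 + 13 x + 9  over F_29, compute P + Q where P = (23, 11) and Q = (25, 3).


P != Q, so use the chord formula.
s = (y2 - y1) / (x2 - x1) = (21) / (2) mod 29 = 25
x3 = s^2 - x1 - x2 mod 29 = 25^2 - 23 - 25 = 26
y3 = s (x1 - x3) - y1 mod 29 = 25 * (23 - 26) - 11 = 1

P + Q = (26, 1)


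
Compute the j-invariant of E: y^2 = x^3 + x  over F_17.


Delta = -16(4 a^3 + 27 b^2) mod 17 = 4
-1728 * (4 a)^3 = -1728 * (4*1)^3 mod 17 = 10
j = 10 * 4^(-1) mod 17 = 11

j = 11 (mod 17)


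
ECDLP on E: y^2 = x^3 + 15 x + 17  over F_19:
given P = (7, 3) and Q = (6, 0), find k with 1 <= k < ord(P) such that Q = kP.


Enumerate multiples of P until we hit Q = (6, 0):
  1P = (7, 3)
  2P = (12, 14)
  3P = (17, 13)
  4P = (15, 8)
  5P = (6, 0)
Match found at i = 5.

k = 5


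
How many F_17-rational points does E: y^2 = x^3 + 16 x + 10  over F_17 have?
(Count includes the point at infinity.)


For each x in F_17, count y with y^2 = x^3 + 16 x + 10 mod 17:
  x = 2: RHS = 16, y in [4, 13]  -> 2 point(s)
  x = 3: RHS = 0, y in [0]  -> 1 point(s)
  x = 4: RHS = 2, y in [6, 11]  -> 2 point(s)
  x = 6: RHS = 16, y in [4, 13]  -> 2 point(s)
  x = 8: RHS = 4, y in [2, 15]  -> 2 point(s)
  x = 9: RHS = 16, y in [4, 13]  -> 2 point(s)
  x = 11: RHS = 4, y in [2, 15]  -> 2 point(s)
  x = 12: RHS = 9, y in [3, 14]  -> 2 point(s)
  x = 13: RHS = 1, y in [1, 16]  -> 2 point(s)
  x = 15: RHS = 4, y in [2, 15]  -> 2 point(s)
Affine points: 19. Add the point at infinity: total = 20.

#E(F_17) = 20


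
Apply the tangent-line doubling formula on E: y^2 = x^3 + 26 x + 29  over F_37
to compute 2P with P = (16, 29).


Doubling: s = (3 x1^2 + a) / (2 y1)
s = (3*16^2 + 26) / (2*29) mod 37 = 29
x3 = s^2 - 2 x1 mod 37 = 29^2 - 2*16 = 32
y3 = s (x1 - x3) - y1 mod 37 = 29 * (16 - 32) - 29 = 25

2P = (32, 25)


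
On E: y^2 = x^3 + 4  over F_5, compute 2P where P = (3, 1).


k = 2 = 10_2 (binary, LSB first: 01)
Double-and-add from P = (3, 1):
  bit 0 = 0: acc unchanged = O
  bit 1 = 1: acc = O + (0, 2) = (0, 2)

2P = (0, 2)


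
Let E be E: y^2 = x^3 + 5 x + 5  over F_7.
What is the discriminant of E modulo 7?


4 a^3 + 27 b^2 = 4*5^3 + 27*5^2 = 500 + 675 = 1175
Delta = -16 * (1175) = -18800
Delta mod 7 = 2

Delta = 2 (mod 7)


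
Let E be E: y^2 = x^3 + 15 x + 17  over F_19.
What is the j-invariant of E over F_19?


Delta = -16(4 a^3 + 27 b^2) mod 19 = 12
-1728 * (4 a)^3 = -1728 * (4*15)^3 mod 19 = 8
j = 8 * 12^(-1) mod 19 = 7

j = 7 (mod 19)


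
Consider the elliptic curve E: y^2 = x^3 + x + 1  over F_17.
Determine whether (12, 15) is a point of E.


Check whether y^2 = x^3 + 1 x + 1 (mod 17) for (x, y) = (12, 15).
LHS: y^2 = 15^2 mod 17 = 4
RHS: x^3 + 1 x + 1 = 12^3 + 1*12 + 1 mod 17 = 7
LHS != RHS

No, not on the curve


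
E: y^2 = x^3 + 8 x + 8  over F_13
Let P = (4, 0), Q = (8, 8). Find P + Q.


P != Q, so use the chord formula.
s = (y2 - y1) / (x2 - x1) = (8) / (4) mod 13 = 2
x3 = s^2 - x1 - x2 mod 13 = 2^2 - 4 - 8 = 5
y3 = s (x1 - x3) - y1 mod 13 = 2 * (4 - 5) - 0 = 11

P + Q = (5, 11)


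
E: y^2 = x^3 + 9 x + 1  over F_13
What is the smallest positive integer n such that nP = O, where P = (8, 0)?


Compute successive multiples of P until we hit O:
  1P = (8, 0)
  2P = O

ord(P) = 2


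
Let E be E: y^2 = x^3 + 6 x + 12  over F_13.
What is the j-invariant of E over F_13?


Delta = -16(4 a^3 + 27 b^2) mod 13 = 5
-1728 * (4 a)^3 = -1728 * (4*6)^3 mod 13 = 5
j = 5 * 5^(-1) mod 13 = 1

j = 1 (mod 13)


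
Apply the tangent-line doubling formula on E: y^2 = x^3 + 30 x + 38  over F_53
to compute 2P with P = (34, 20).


Doubling: s = (3 x1^2 + a) / (2 y1)
s = (3*34^2 + 30) / (2*20) mod 53 = 0
x3 = s^2 - 2 x1 mod 53 = 0^2 - 2*34 = 38
y3 = s (x1 - x3) - y1 mod 53 = 0 * (34 - 38) - 20 = 33

2P = (38, 33)


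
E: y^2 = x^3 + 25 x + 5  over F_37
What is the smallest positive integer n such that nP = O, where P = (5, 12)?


Compute successive multiples of P until we hit O:
  1P = (5, 12)
  2P = (31, 3)
  3P = (35, 24)
  4P = (9, 16)
  5P = (24, 6)
  6P = (4, 13)
  7P = (29, 12)
  8P = (3, 25)
  ... (continuing to 37P)
  37P = O

ord(P) = 37


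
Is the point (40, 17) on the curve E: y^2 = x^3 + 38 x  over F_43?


Check whether y^2 = x^3 + 38 x + 0 (mod 43) for (x, y) = (40, 17).
LHS: y^2 = 17^2 mod 43 = 31
RHS: x^3 + 38 x + 0 = 40^3 + 38*40 + 0 mod 43 = 31
LHS = RHS

Yes, on the curve


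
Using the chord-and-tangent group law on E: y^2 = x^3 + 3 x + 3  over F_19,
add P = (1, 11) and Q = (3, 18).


P != Q, so use the chord formula.
s = (y2 - y1) / (x2 - x1) = (7) / (2) mod 19 = 13
x3 = s^2 - x1 - x2 mod 19 = 13^2 - 1 - 3 = 13
y3 = s (x1 - x3) - y1 mod 19 = 13 * (1 - 13) - 11 = 4

P + Q = (13, 4)


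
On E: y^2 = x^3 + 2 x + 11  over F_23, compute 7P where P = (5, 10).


k = 7 = 111_2 (binary, LSB first: 111)
Double-and-add from P = (5, 10):
  bit 0 = 1: acc = O + (5, 10) = (5, 10)
  bit 1 = 1: acc = (5, 10) + (15, 9) = (6, 20)
  bit 2 = 1: acc = (6, 20) + (20, 1) = (6, 3)

7P = (6, 3)


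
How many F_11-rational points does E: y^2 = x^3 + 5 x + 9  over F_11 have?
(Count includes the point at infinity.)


For each x in F_11, count y with y^2 = x^3 + 5 x + 9 mod 11:
  x = 0: RHS = 9, y in [3, 8]  -> 2 point(s)
  x = 1: RHS = 4, y in [2, 9]  -> 2 point(s)
  x = 2: RHS = 5, y in [4, 7]  -> 2 point(s)
  x = 4: RHS = 5, y in [4, 7]  -> 2 point(s)
  x = 5: RHS = 5, y in [4, 7]  -> 2 point(s)
  x = 8: RHS = 0, y in [0]  -> 1 point(s)
  x = 10: RHS = 3, y in [5, 6]  -> 2 point(s)
Affine points: 13. Add the point at infinity: total = 14.

#E(F_11) = 14


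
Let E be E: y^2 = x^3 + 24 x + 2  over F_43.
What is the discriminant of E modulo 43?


4 a^3 + 27 b^2 = 4*24^3 + 27*2^2 = 55296 + 108 = 55404
Delta = -16 * (55404) = -886464
Delta mod 43 = 24

Delta = 24 (mod 43)


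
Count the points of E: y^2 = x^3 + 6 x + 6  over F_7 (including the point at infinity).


For each x in F_7, count y with y^2 = x^3 + 6 x + 6 mod 7:
  x = 3: RHS = 2, y in [3, 4]  -> 2 point(s)
  x = 5: RHS = 0, y in [0]  -> 1 point(s)
Affine points: 3. Add the point at infinity: total = 4.

#E(F_7) = 4


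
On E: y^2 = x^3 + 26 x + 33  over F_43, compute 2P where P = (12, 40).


Doubling: s = (3 x1^2 + a) / (2 y1)
s = (3*12^2 + 26) / (2*40) mod 43 = 24
x3 = s^2 - 2 x1 mod 43 = 24^2 - 2*12 = 36
y3 = s (x1 - x3) - y1 mod 43 = 24 * (12 - 36) - 40 = 29

2P = (36, 29)


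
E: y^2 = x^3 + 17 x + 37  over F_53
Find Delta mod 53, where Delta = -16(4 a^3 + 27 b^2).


4 a^3 + 27 b^2 = 4*17^3 + 27*37^2 = 19652 + 36963 = 56615
Delta = -16 * (56615) = -905840
Delta mod 53 = 36

Delta = 36 (mod 53)


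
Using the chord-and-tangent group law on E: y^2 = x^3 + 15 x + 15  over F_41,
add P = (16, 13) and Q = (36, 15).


P != Q, so use the chord formula.
s = (y2 - y1) / (x2 - x1) = (2) / (20) mod 41 = 37
x3 = s^2 - x1 - x2 mod 41 = 37^2 - 16 - 36 = 5
y3 = s (x1 - x3) - y1 mod 41 = 37 * (16 - 5) - 13 = 25

P + Q = (5, 25)


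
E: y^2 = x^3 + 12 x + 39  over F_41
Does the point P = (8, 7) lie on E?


Check whether y^2 = x^3 + 12 x + 39 (mod 41) for (x, y) = (8, 7).
LHS: y^2 = 7^2 mod 41 = 8
RHS: x^3 + 12 x + 39 = 8^3 + 12*8 + 39 mod 41 = 32
LHS != RHS

No, not on the curve


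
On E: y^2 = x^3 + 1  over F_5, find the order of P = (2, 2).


Compute successive multiples of P until we hit O:
  1P = (2, 2)
  2P = (0, 4)
  3P = (4, 0)
  4P = (0, 1)
  5P = (2, 3)
  6P = O

ord(P) = 6


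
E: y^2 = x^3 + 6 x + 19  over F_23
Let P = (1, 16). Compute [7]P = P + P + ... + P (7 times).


k = 7 = 111_2 (binary, LSB first: 111)
Double-and-add from P = (1, 16):
  bit 0 = 1: acc = O + (1, 16) = (1, 16)
  bit 1 = 1: acc = (1, 16) + (22, 9) = (18, 5)
  bit 2 = 1: acc = (18, 5) + (8, 21) = (6, 8)

7P = (6, 8)


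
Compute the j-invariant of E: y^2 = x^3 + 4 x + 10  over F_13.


Delta = -16(4 a^3 + 27 b^2) mod 13 = 11
-1728 * (4 a)^3 = -1728 * (4*4)^3 mod 13 = 1
j = 1 * 11^(-1) mod 13 = 6

j = 6 (mod 13)


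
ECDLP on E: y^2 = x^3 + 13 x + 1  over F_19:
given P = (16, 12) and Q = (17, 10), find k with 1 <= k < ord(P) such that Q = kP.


Enumerate multiples of P until we hit Q = (17, 10):
  1P = (16, 12)
  2P = (13, 12)
  3P = (9, 7)
  4P = (17, 9)
  5P = (14, 1)
  6P = (5, 1)
  7P = (18, 5)
  8P = (2, 15)
  9P = (12, 17)
  10P = (8, 16)
  11P = (0, 18)
  12P = (7, 6)
  13P = (7, 13)
  14P = (0, 1)
  15P = (8, 3)
  16P = (12, 2)
  17P = (2, 4)
  18P = (18, 14)
  19P = (5, 18)
  20P = (14, 18)
  21P = (17, 10)
Match found at i = 21.

k = 21


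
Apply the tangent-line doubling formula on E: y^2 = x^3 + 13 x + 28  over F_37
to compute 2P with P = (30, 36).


Doubling: s = (3 x1^2 + a) / (2 y1)
s = (3*30^2 + 13) / (2*36) mod 37 = 31
x3 = s^2 - 2 x1 mod 37 = 31^2 - 2*30 = 13
y3 = s (x1 - x3) - y1 mod 37 = 31 * (30 - 13) - 36 = 10

2P = (13, 10)


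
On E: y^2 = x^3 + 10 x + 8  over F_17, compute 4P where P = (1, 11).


k = 4 = 100_2 (binary, LSB first: 001)
Double-and-add from P = (1, 11):
  bit 0 = 0: acc unchanged = O
  bit 1 = 0: acc unchanged = O
  bit 2 = 1: acc = O + (1, 6) = (1, 6)

4P = (1, 6)


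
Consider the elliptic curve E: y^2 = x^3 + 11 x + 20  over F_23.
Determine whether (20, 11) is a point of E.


Check whether y^2 = x^3 + 11 x + 20 (mod 23) for (x, y) = (20, 11).
LHS: y^2 = 11^2 mod 23 = 6
RHS: x^3 + 11 x + 20 = 20^3 + 11*20 + 20 mod 23 = 6
LHS = RHS

Yes, on the curve


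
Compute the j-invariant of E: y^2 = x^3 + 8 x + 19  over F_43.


Delta = -16(4 a^3 + 27 b^2) mod 43 = 7
-1728 * (4 a)^3 = -1728 * (4*8)^3 mod 43 = 27
j = 27 * 7^(-1) mod 43 = 10

j = 10 (mod 43)


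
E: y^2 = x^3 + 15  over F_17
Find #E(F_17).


For each x in F_17, count y with y^2 = x^3 + 0 x + 15 mod 17:
  x = 0: RHS = 15, y in [7, 10]  -> 2 point(s)
  x = 1: RHS = 16, y in [4, 13]  -> 2 point(s)
  x = 3: RHS = 8, y in [5, 12]  -> 2 point(s)
  x = 5: RHS = 4, y in [2, 15]  -> 2 point(s)
  x = 7: RHS = 1, y in [1, 16]  -> 2 point(s)
  x = 8: RHS = 0, y in [0]  -> 1 point(s)
  x = 9: RHS = 13, y in [8, 9]  -> 2 point(s)
  x = 12: RHS = 9, y in [3, 14]  -> 2 point(s)
  x = 13: RHS = 2, y in [6, 11]  -> 2 point(s)
Affine points: 17. Add the point at infinity: total = 18.

#E(F_17) = 18


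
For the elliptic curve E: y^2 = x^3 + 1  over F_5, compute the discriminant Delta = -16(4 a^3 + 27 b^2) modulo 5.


4 a^3 + 27 b^2 = 4*0^3 + 27*1^2 = 0 + 27 = 27
Delta = -16 * (27) = -432
Delta mod 5 = 3

Delta = 3 (mod 5)


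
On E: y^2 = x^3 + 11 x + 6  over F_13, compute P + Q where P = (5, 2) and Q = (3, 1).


P != Q, so use the chord formula.
s = (y2 - y1) / (x2 - x1) = (12) / (11) mod 13 = 7
x3 = s^2 - x1 - x2 mod 13 = 7^2 - 5 - 3 = 2
y3 = s (x1 - x3) - y1 mod 13 = 7 * (5 - 2) - 2 = 6

P + Q = (2, 6)


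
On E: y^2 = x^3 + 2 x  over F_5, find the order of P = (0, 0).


Compute successive multiples of P until we hit O:
  1P = (0, 0)
  2P = O

ord(P) = 2


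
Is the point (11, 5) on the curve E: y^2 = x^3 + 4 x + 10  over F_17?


Check whether y^2 = x^3 + 4 x + 10 (mod 17) for (x, y) = (11, 5).
LHS: y^2 = 5^2 mod 17 = 8
RHS: x^3 + 4 x + 10 = 11^3 + 4*11 + 10 mod 17 = 8
LHS = RHS

Yes, on the curve


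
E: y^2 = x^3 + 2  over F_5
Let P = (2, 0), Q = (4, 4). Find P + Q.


P != Q, so use the chord formula.
s = (y2 - y1) / (x2 - x1) = (4) / (2) mod 5 = 2
x3 = s^2 - x1 - x2 mod 5 = 2^2 - 2 - 4 = 3
y3 = s (x1 - x3) - y1 mod 5 = 2 * (2 - 3) - 0 = 3

P + Q = (3, 3)


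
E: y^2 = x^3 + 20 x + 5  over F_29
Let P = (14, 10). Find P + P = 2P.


Doubling: s = (3 x1^2 + a) / (2 y1)
s = (3*14^2 + 20) / (2*10) mod 29 = 13
x3 = s^2 - 2 x1 mod 29 = 13^2 - 2*14 = 25
y3 = s (x1 - x3) - y1 mod 29 = 13 * (14 - 25) - 10 = 21

2P = (25, 21)


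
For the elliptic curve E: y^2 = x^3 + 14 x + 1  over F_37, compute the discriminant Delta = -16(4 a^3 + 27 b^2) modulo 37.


4 a^3 + 27 b^2 = 4*14^3 + 27*1^2 = 10976 + 27 = 11003
Delta = -16 * (11003) = -176048
Delta mod 37 = 35

Delta = 35 (mod 37)


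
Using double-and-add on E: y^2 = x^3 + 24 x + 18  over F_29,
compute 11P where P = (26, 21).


k = 11 = 1011_2 (binary, LSB first: 1101)
Double-and-add from P = (26, 21):
  bit 0 = 1: acc = O + (26, 21) = (26, 21)
  bit 1 = 1: acc = (26, 21) + (2, 4) = (23, 21)
  bit 2 = 0: acc unchanged = (23, 21)
  bit 3 = 1: acc = (23, 21) + (27, 7) = (13, 2)

11P = (13, 2)


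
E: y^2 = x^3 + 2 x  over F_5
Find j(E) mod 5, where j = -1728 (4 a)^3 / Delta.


Delta = -16(4 a^3 + 27 b^2) mod 5 = 3
-1728 * (4 a)^3 = -1728 * (4*2)^3 mod 5 = 4
j = 4 * 3^(-1) mod 5 = 3

j = 3 (mod 5)


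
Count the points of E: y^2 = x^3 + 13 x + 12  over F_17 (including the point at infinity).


For each x in F_17, count y with y^2 = x^3 + 13 x + 12 mod 17:
  x = 1: RHS = 9, y in [3, 14]  -> 2 point(s)
  x = 4: RHS = 9, y in [3, 14]  -> 2 point(s)
  x = 5: RHS = 15, y in [7, 10]  -> 2 point(s)
  x = 6: RHS = 0, y in [0]  -> 1 point(s)
  x = 7: RHS = 4, y in [2, 15]  -> 2 point(s)
  x = 8: RHS = 16, y in [4, 13]  -> 2 point(s)
  x = 9: RHS = 8, y in [5, 12]  -> 2 point(s)
  x = 12: RHS = 9, y in [3, 14]  -> 2 point(s)
  x = 13: RHS = 15, y in [7, 10]  -> 2 point(s)
  x = 16: RHS = 15, y in [7, 10]  -> 2 point(s)
Affine points: 19. Add the point at infinity: total = 20.

#E(F_17) = 20


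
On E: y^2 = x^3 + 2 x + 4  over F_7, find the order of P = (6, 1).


Compute successive multiples of P until we hit O:
  1P = (6, 1)
  2P = (3, 3)
  3P = (0, 2)
  4P = (2, 3)
  5P = (1, 0)
  6P = (2, 4)
  7P = (0, 5)
  8P = (3, 4)
  ... (continuing to 10P)
  10P = O

ord(P) = 10


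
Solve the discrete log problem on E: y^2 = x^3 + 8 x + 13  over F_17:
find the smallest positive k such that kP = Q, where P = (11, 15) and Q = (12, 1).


Enumerate multiples of P until we hit Q = (12, 1):
  1P = (11, 15)
  2P = (3, 8)
  3P = (12, 16)
  4P = (12, 1)
Match found at i = 4.

k = 4


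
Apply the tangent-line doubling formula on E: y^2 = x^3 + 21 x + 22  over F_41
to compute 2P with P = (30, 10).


Doubling: s = (3 x1^2 + a) / (2 y1)
s = (3*30^2 + 21) / (2*10) mod 41 = 11
x3 = s^2 - 2 x1 mod 41 = 11^2 - 2*30 = 20
y3 = s (x1 - x3) - y1 mod 41 = 11 * (30 - 20) - 10 = 18

2P = (20, 18)


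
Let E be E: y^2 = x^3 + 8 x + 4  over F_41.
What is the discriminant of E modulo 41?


4 a^3 + 27 b^2 = 4*8^3 + 27*4^2 = 2048 + 432 = 2480
Delta = -16 * (2480) = -39680
Delta mod 41 = 8

Delta = 8 (mod 41)


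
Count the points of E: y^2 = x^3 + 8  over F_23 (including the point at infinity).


For each x in F_23, count y with y^2 = x^3 + 0 x + 8 mod 23:
  x = 0: RHS = 8, y in [10, 13]  -> 2 point(s)
  x = 1: RHS = 9, y in [3, 20]  -> 2 point(s)
  x = 2: RHS = 16, y in [4, 19]  -> 2 point(s)
  x = 3: RHS = 12, y in [9, 14]  -> 2 point(s)
  x = 4: RHS = 3, y in [7, 16]  -> 2 point(s)
  x = 5: RHS = 18, y in [8, 15]  -> 2 point(s)
  x = 7: RHS = 6, y in [11, 12]  -> 2 point(s)
  x = 9: RHS = 1, y in [1, 22]  -> 2 point(s)
  x = 15: RHS = 2, y in [5, 18]  -> 2 point(s)
  x = 19: RHS = 13, y in [6, 17]  -> 2 point(s)
  x = 20: RHS = 4, y in [2, 21]  -> 2 point(s)
  x = 21: RHS = 0, y in [0]  -> 1 point(s)
Affine points: 23. Add the point at infinity: total = 24.

#E(F_23) = 24


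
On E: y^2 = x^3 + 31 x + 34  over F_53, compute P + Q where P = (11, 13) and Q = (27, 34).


P != Q, so use the chord formula.
s = (y2 - y1) / (x2 - x1) = (21) / (16) mod 53 = 51
x3 = s^2 - x1 - x2 mod 53 = 51^2 - 11 - 27 = 19
y3 = s (x1 - x3) - y1 mod 53 = 51 * (11 - 19) - 13 = 3

P + Q = (19, 3)


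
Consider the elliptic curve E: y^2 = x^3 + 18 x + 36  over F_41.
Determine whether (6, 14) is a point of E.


Check whether y^2 = x^3 + 18 x + 36 (mod 41) for (x, y) = (6, 14).
LHS: y^2 = 14^2 mod 41 = 32
RHS: x^3 + 18 x + 36 = 6^3 + 18*6 + 36 mod 41 = 32
LHS = RHS

Yes, on the curve


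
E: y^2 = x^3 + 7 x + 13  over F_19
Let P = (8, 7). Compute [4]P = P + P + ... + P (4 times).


k = 4 = 100_2 (binary, LSB first: 001)
Double-and-add from P = (8, 7):
  bit 0 = 0: acc unchanged = O
  bit 1 = 0: acc unchanged = O
  bit 2 = 1: acc = O + (2, 4) = (2, 4)

4P = (2, 4)


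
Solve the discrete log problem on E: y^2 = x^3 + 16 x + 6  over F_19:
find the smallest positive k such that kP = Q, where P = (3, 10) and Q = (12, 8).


Enumerate multiples of P until we hit Q = (12, 8):
  1P = (3, 10)
  2P = (0, 5)
  3P = (4, 1)
  4P = (17, 2)
  5P = (16, 11)
  6P = (9, 10)
  7P = (7, 9)
  8P = (15, 12)
  9P = (10, 11)
  10P = (13, 13)
  11P = (1, 2)
  12P = (12, 11)
  13P = (8, 0)
  14P = (12, 8)
Match found at i = 14.

k = 14


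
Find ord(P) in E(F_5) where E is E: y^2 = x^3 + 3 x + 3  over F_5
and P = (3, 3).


Compute successive multiples of P until we hit O:
  1P = (3, 3)
  2P = (4, 2)
  3P = (4, 3)
  4P = (3, 2)
  5P = O

ord(P) = 5


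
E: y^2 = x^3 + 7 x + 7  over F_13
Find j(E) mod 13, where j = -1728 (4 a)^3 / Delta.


Delta = -16(4 a^3 + 27 b^2) mod 13 = 1
-1728 * (4 a)^3 = -1728 * (4*7)^3 mod 13 = 8
j = 8 * 1^(-1) mod 13 = 8

j = 8 (mod 13)


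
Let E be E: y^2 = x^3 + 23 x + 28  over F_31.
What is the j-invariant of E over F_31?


Delta = -16(4 a^3 + 27 b^2) mod 31 = 19
-1728 * (4 a)^3 = -1728 * (4*23)^3 mod 31 = 23
j = 23 * 19^(-1) mod 31 = 11

j = 11 (mod 31)


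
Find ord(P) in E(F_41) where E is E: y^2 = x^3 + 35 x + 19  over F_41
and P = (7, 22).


Compute successive multiples of P until we hit O:
  1P = (7, 22)
  2P = (22, 11)
  3P = (16, 1)
  4P = (28, 27)
  5P = (24, 13)
  6P = (30, 36)
  7P = (37, 15)
  8P = (34, 13)
  ... (continuing to 18P)
  18P = O

ord(P) = 18


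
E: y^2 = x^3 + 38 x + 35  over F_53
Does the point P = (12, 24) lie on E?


Check whether y^2 = x^3 + 38 x + 35 (mod 53) for (x, y) = (12, 24).
LHS: y^2 = 24^2 mod 53 = 46
RHS: x^3 + 38 x + 35 = 12^3 + 38*12 + 35 mod 53 = 46
LHS = RHS

Yes, on the curve


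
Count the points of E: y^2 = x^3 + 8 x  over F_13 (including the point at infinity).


For each x in F_13, count y with y^2 = x^3 + 8 x + 0 mod 13:
  x = 0: RHS = 0, y in [0]  -> 1 point(s)
  x = 1: RHS = 9, y in [3, 10]  -> 2 point(s)
  x = 3: RHS = 12, y in [5, 8]  -> 2 point(s)
  x = 5: RHS = 9, y in [3, 10]  -> 2 point(s)
  x = 6: RHS = 4, y in [2, 11]  -> 2 point(s)
  x = 7: RHS = 9, y in [3, 10]  -> 2 point(s)
  x = 8: RHS = 4, y in [2, 11]  -> 2 point(s)
  x = 10: RHS = 1, y in [1, 12]  -> 2 point(s)
  x = 12: RHS = 4, y in [2, 11]  -> 2 point(s)
Affine points: 17. Add the point at infinity: total = 18.

#E(F_13) = 18


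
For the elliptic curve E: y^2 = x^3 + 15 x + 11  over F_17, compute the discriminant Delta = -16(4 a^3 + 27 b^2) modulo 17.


4 a^3 + 27 b^2 = 4*15^3 + 27*11^2 = 13500 + 3267 = 16767
Delta = -16 * (16767) = -268272
Delta mod 17 = 5

Delta = 5 (mod 17)


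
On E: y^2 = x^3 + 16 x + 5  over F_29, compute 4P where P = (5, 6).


k = 4 = 100_2 (binary, LSB first: 001)
Double-and-add from P = (5, 6):
  bit 0 = 0: acc unchanged = O
  bit 1 = 0: acc unchanged = O
  bit 2 = 1: acc = O + (16, 23) = (16, 23)

4P = (16, 23)


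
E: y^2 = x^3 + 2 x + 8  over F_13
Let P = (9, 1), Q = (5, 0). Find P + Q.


P != Q, so use the chord formula.
s = (y2 - y1) / (x2 - x1) = (12) / (9) mod 13 = 10
x3 = s^2 - x1 - x2 mod 13 = 10^2 - 9 - 5 = 8
y3 = s (x1 - x3) - y1 mod 13 = 10 * (9 - 8) - 1 = 9

P + Q = (8, 9)


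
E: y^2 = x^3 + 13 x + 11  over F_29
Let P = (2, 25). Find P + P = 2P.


Doubling: s = (3 x1^2 + a) / (2 y1)
s = (3*2^2 + 13) / (2*25) mod 29 = 15
x3 = s^2 - 2 x1 mod 29 = 15^2 - 2*2 = 18
y3 = s (x1 - x3) - y1 mod 29 = 15 * (2 - 18) - 25 = 25

2P = (18, 25)


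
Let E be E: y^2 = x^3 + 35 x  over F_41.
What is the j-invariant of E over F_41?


Delta = -16(4 a^3 + 27 b^2) mod 41 = 7
-1728 * (4 a)^3 = -1728 * (4*35)^3 mod 41 = 1
j = 1 * 7^(-1) mod 41 = 6

j = 6 (mod 41)


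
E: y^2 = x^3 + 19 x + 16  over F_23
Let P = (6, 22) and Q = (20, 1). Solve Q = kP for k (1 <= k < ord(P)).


Enumerate multiples of P until we hit Q = (20, 1):
  1P = (6, 22)
  2P = (1, 17)
  3P = (17, 13)
  4P = (2, 4)
  5P = (18, 16)
  6P = (5, 12)
  7P = (20, 22)
  8P = (20, 1)
Match found at i = 8.

k = 8


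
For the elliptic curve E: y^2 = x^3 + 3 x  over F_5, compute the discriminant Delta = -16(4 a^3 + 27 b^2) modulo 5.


4 a^3 + 27 b^2 = 4*3^3 + 27*0^2 = 108 + 0 = 108
Delta = -16 * (108) = -1728
Delta mod 5 = 2

Delta = 2 (mod 5)


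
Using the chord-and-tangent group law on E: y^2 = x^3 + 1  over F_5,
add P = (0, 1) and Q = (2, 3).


P != Q, so use the chord formula.
s = (y2 - y1) / (x2 - x1) = (2) / (2) mod 5 = 1
x3 = s^2 - x1 - x2 mod 5 = 1^2 - 0 - 2 = 4
y3 = s (x1 - x3) - y1 mod 5 = 1 * (0 - 4) - 1 = 0

P + Q = (4, 0)


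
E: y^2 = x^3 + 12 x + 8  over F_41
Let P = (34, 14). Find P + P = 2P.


Doubling: s = (3 x1^2 + a) / (2 y1)
s = (3*34^2 + 12) / (2*14) mod 41 = 13
x3 = s^2 - 2 x1 mod 41 = 13^2 - 2*34 = 19
y3 = s (x1 - x3) - y1 mod 41 = 13 * (34 - 19) - 14 = 17

2P = (19, 17)


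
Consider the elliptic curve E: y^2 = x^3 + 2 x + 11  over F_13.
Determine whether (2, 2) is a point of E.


Check whether y^2 = x^3 + 2 x + 11 (mod 13) for (x, y) = (2, 2).
LHS: y^2 = 2^2 mod 13 = 4
RHS: x^3 + 2 x + 11 = 2^3 + 2*2 + 11 mod 13 = 10
LHS != RHS

No, not on the curve


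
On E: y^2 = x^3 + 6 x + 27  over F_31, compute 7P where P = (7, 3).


k = 7 = 111_2 (binary, LSB first: 111)
Double-and-add from P = (7, 3):
  bit 0 = 1: acc = O + (7, 3) = (7, 3)
  bit 1 = 1: acc = (7, 3) + (24, 13) = (10, 8)
  bit 2 = 1: acc = (10, 8) + (3, 14) = (20, 5)

7P = (20, 5)


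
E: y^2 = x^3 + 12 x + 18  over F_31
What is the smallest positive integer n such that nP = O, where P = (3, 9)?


Compute successive multiples of P until we hit O:
  1P = (3, 9)
  2P = (3, 22)
  3P = O

ord(P) = 3


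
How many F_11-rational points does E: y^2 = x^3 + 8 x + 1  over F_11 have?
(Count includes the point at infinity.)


For each x in F_11, count y with y^2 = x^3 + 8 x + 1 mod 11:
  x = 0: RHS = 1, y in [1, 10]  -> 2 point(s)
  x = 2: RHS = 3, y in [5, 6]  -> 2 point(s)
  x = 4: RHS = 9, y in [3, 8]  -> 2 point(s)
  x = 5: RHS = 1, y in [1, 10]  -> 2 point(s)
  x = 6: RHS = 1, y in [1, 10]  -> 2 point(s)
  x = 7: RHS = 4, y in [2, 9]  -> 2 point(s)
  x = 8: RHS = 5, y in [4, 7]  -> 2 point(s)
  x = 10: RHS = 3, y in [5, 6]  -> 2 point(s)
Affine points: 16. Add the point at infinity: total = 17.

#E(F_11) = 17


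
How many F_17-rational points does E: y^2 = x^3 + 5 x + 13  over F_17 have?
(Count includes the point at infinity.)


For each x in F_17, count y with y^2 = x^3 + 5 x + 13 mod 17:
  x = 0: RHS = 13, y in [8, 9]  -> 2 point(s)
  x = 1: RHS = 2, y in [6, 11]  -> 2 point(s)
  x = 3: RHS = 4, y in [2, 15]  -> 2 point(s)
  x = 6: RHS = 4, y in [2, 15]  -> 2 point(s)
  x = 7: RHS = 0, y in [0]  -> 1 point(s)
  x = 8: RHS = 4, y in [2, 15]  -> 2 point(s)
  x = 10: RHS = 9, y in [3, 14]  -> 2 point(s)
  x = 12: RHS = 16, y in [4, 13]  -> 2 point(s)
Affine points: 15. Add the point at infinity: total = 16.

#E(F_17) = 16


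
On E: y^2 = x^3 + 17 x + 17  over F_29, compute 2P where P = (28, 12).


Doubling: s = (3 x1^2 + a) / (2 y1)
s = (3*28^2 + 17) / (2*12) mod 29 = 25
x3 = s^2 - 2 x1 mod 29 = 25^2 - 2*28 = 18
y3 = s (x1 - x3) - y1 mod 29 = 25 * (28 - 18) - 12 = 6

2P = (18, 6)


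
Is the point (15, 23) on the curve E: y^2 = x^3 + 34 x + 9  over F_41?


Check whether y^2 = x^3 + 34 x + 9 (mod 41) for (x, y) = (15, 23).
LHS: y^2 = 23^2 mod 41 = 37
RHS: x^3 + 34 x + 9 = 15^3 + 34*15 + 9 mod 41 = 40
LHS != RHS

No, not on the curve


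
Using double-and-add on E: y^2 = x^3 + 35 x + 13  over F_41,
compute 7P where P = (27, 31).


k = 7 = 111_2 (binary, LSB first: 111)
Double-and-add from P = (27, 31):
  bit 0 = 1: acc = O + (27, 31) = (27, 31)
  bit 1 = 1: acc = (27, 31) + (38, 39) = (26, 7)
  bit 2 = 1: acc = (26, 7) + (31, 37) = (20, 29)

7P = (20, 29)


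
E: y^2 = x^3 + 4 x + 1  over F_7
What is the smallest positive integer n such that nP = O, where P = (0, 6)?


Compute successive multiples of P until we hit O:
  1P = (0, 6)
  2P = (4, 2)
  3P = (4, 5)
  4P = (0, 1)
  5P = O

ord(P) = 5


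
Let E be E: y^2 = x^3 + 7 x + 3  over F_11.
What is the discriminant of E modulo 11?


4 a^3 + 27 b^2 = 4*7^3 + 27*3^2 = 1372 + 243 = 1615
Delta = -16 * (1615) = -25840
Delta mod 11 = 10

Delta = 10 (mod 11)


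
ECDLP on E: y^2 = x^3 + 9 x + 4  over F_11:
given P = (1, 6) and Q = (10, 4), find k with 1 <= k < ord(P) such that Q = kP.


Enumerate multiples of P until we hit Q = (10, 4):
  1P = (1, 6)
  2P = (10, 7)
  3P = (3, 6)
  4P = (7, 5)
  5P = (7, 6)
  6P = (3, 5)
  7P = (10, 4)
Match found at i = 7.

k = 7


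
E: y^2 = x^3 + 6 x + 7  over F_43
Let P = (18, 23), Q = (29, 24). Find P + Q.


P != Q, so use the chord formula.
s = (y2 - y1) / (x2 - x1) = (1) / (11) mod 43 = 4
x3 = s^2 - x1 - x2 mod 43 = 4^2 - 18 - 29 = 12
y3 = s (x1 - x3) - y1 mod 43 = 4 * (18 - 12) - 23 = 1

P + Q = (12, 1)


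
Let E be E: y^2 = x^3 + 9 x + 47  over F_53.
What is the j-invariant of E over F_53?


Delta = -16(4 a^3 + 27 b^2) mod 53 = 14
-1728 * (4 a)^3 = -1728 * (4*9)^3 mod 53 = 18
j = 18 * 14^(-1) mod 53 = 24

j = 24 (mod 53)


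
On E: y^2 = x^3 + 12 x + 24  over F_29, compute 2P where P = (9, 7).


Doubling: s = (3 x1^2 + a) / (2 y1)
s = (3*9^2 + 12) / (2*7) mod 29 = 12
x3 = s^2 - 2 x1 mod 29 = 12^2 - 2*9 = 10
y3 = s (x1 - x3) - y1 mod 29 = 12 * (9 - 10) - 7 = 10

2P = (10, 10)
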